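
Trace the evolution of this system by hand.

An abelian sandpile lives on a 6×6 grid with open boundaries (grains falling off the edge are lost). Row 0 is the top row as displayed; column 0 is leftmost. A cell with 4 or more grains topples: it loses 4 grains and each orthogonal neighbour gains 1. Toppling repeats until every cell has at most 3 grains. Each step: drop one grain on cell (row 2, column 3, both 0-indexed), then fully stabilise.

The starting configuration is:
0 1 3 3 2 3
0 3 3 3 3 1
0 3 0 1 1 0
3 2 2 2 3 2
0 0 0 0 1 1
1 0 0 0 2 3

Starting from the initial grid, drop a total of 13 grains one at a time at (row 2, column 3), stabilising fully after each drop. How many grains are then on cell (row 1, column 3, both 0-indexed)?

2

[0] 0 1 3 3 2 3
0 3 3 3 3 1
0 3 0 1 1 0
3 2 2 2 3 2
0 0 0 0 1 1
1 0 0 0 2 3
[1] 0 1 3 3 2 3
0 3 3 3 3 1
0 3 0 2 1 0
3 2 2 2 3 2
0 0 0 0 1 1
1 0 0 0 2 3
[2] 0 1 3 3 2 3
0 3 3 3 3 1
0 3 0 3 1 0
3 2 2 2 3 2
0 0 0 0 1 1
1 0 0 0 2 3
[3] 0 3 1 2 1 0
1 1 2 3 1 3
1 0 3 1 3 0
3 3 2 3 3 2
0 0 0 0 1 1
1 0 0 0 2 3
[4] 0 3 1 2 1 0
1 1 2 3 1 3
1 0 3 2 3 0
3 3 2 3 3 2
0 0 0 0 1 1
1 0 0 0 2 3
[5] 0 3 1 2 1 0
1 1 2 3 1 3
1 0 3 3 3 0
3 3 2 3 3 2
0 0 0 0 1 1
1 0 0 0 2 3
[6] 0 3 2 3 1 0
1 2 0 2 3 3
2 2 3 0 2 1
0 1 1 3 1 3
1 1 1 1 2 1
1 0 0 0 2 3
[7] 0 3 2 3 1 0
1 2 0 2 3 3
2 2 3 1 2 1
0 1 1 3 1 3
1 1 1 1 2 1
1 0 0 0 2 3
[8] 0 3 2 3 1 0
1 2 0 2 3 3
2 2 3 2 2 1
0 1 1 3 1 3
1 1 1 1 2 1
1 0 0 0 2 3
[9] 0 3 2 3 1 0
1 2 0 2 3 3
2 2 3 3 2 1
0 1 1 3 1 3
1 1 1 1 2 1
1 0 0 0 2 3
[10] 0 3 2 3 1 0
1 2 1 3 3 3
2 3 0 2 3 1
0 1 3 0 2 3
1 1 1 2 2 1
1 0 0 0 2 3
[11] 0 3 2 3 1 0
1 2 1 3 3 3
2 3 0 3 3 1
0 1 3 0 2 3
1 1 1 2 2 1
1 0 0 0 2 3
[12] 0 3 3 0 3 1
1 2 2 2 2 0
2 3 1 2 1 3
0 1 3 1 3 3
1 1 1 2 2 1
1 0 0 0 2 3
[13] 0 3 3 0 3 1
1 2 2 2 2 0
2 3 1 3 1 3
0 1 3 1 3 3
1 1 1 2 2 1
1 0 0 0 2 3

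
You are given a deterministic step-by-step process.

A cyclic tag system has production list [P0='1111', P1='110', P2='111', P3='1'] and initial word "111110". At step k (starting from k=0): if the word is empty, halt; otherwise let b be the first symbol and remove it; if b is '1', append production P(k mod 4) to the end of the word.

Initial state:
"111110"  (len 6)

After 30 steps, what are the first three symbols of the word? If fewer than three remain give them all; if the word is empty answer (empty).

101

[0] "111110"  (len 6)
[1] "111101111"  (len 9)
[2] "11101111110"  (len 11)
[3] "1101111110111"  (len 13)
[4] "1011111101111"  (len 13)
[5] "0111111011111111"  (len 16)
[6] "111111011111111"  (len 15)
[7] "11111011111111111"  (len 17)
[8] "11110111111111111"  (len 17)
[9] "11101111111111111111"  (len 20)
[10] "1101111111111111111110"  (len 22)
[11] "101111111111111111110111"  (len 24)
[12] "011111111111111111101111"  (len 24)
[13] "11111111111111111101111"  (len 23)
[14] "1111111111111111101111110"  (len 25)
[15] "111111111111111101111110111"  (len 27)
[16] "111111111111111011111101111"  (len 27)
[17] "111111111111110111111011111111"  (len 30)
[18] "11111111111110111111011111111110"  (len 32)
[19] "1111111111110111111011111111110111"  (len 34)
[20] "1111111111101111110111111111101111"  (len 34)
[21] "1111111111011111101111111111011111111"  (len 37)
[22] "111111111011111101111111111011111111110"  (len 39)
[23] "11111111011111101111111111011111111110111"  (len 41)
[24] "11111110111111011111111110111111111101111"  (len 41)
[25] "11111101111110111111111101111111111011111111"  (len 44)
[26] "1111101111110111111111101111111111011111111110"  (len 46)
[27] "111101111110111111111101111111111011111111110111"  (len 48)
[28] "111011111101111111111011111111110111111111101111"  (len 48)
[29] "110111111011111111110111111111101111111111011111111"  (len 51)
[30] "10111111011111111110111111111101111111111011111111110"  (len 53)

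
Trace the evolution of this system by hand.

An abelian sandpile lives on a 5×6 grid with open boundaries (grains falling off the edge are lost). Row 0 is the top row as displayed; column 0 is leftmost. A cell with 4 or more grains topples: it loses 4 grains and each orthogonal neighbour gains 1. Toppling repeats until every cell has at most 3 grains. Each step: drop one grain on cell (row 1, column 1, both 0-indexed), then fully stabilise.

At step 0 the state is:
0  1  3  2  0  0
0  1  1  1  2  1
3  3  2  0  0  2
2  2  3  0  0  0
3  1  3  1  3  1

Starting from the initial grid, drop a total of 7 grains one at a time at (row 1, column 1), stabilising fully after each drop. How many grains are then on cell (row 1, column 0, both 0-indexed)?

3

t=0: 0  1  3  2  0  0
0  1  1  1  2  1
3  3  2  0  0  2
2  2  3  0  0  0
3  1  3  1  3  1
t=1: 0  1  3  2  0  0
0  2  1  1  2  1
3  3  2  0  0  2
2  2  3  0  0  0
3  1  3  1  3  1
t=2: 0  1  3  2  0  0
0  3  1  1  2  1
3  3  2  0  0  2
2  2  3  0  0  0
3  1  3  1  3  1
t=3: 0  2  3  2  0  0
2  1  2  1  2  1
0  1  3  0  0  2
3  3  3  0  0  0
3  1  3  1  3  1
t=4: 0  2  3  2  0  0
2  2  2  1  2  1
0  1  3  0  0  2
3  3  3  0  0  0
3  1  3  1  3  1
t=5: 0  2  3  2  0  0
2  3  2  1  2  1
0  1  3  0  0  2
3  3  3  0  0  0
3  1  3  1  3  1
t=6: 0  3  3  2  0  0
3  0  3  1  2  1
0  2  3  0  0  2
3  3  3  0  0  0
3  1  3  1  3  1
t=7: 0  3  3  2  0  0
3  1  3  1  2  1
0  2  3  0  0  2
3  3  3  0  0  0
3  1  3  1  3  1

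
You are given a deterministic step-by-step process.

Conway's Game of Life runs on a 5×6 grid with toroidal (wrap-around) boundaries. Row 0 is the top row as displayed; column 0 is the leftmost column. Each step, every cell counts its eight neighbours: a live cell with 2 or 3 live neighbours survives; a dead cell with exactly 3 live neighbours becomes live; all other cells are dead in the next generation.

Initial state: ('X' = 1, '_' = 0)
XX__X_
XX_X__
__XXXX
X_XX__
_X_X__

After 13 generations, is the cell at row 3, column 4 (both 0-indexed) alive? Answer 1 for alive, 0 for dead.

1

0) XX__X_
XX_X__
__XXXX
X_XX__
_X_X__
1) ___XXX
______
_____X
X____X
___XXX
2) ___X_X
_____X
X____X
X_____
___X__
3) ______
_____X
X____X
X____X
____X_
4) ______
X____X
____X_
X___X_
_____X
5) X____X
_____X
X___X_
____X_
_____X
6) X___XX
____X_
____X_
____X_
X___XX
7) X__X__
___XX_
___XXX
___XX_
X__X__
8) __XX_X
__X___
__X__X
__X___
__XX_X
9) _X____
_XX_X_
_XXX__
_XX_X_
_X____
10) XX____
X_____
X___X_
X_____
XX____
11) _____X
X_____
XX____
X_____
_____X
12) X____X
XX___X
XX___X
XX___X
X____X
13) ____X_
____X_
__X_X_
____X_
____X_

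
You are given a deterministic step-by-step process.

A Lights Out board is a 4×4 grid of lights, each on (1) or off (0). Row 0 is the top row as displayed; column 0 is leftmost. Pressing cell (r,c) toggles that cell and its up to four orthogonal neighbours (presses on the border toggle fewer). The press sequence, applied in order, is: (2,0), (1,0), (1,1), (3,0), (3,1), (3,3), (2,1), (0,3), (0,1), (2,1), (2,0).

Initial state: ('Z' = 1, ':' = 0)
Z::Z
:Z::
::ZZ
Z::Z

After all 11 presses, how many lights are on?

k=0  Z::Z
:Z::
::ZZ
Z::Z
k=1  Z::Z
ZZ::
ZZZZ
:::Z
k=2  :::Z
::::
:ZZZ
:::Z
k=3  :Z:Z
ZZZ:
::ZZ
:::Z
k=4  :Z:Z
ZZZ:
Z:ZZ
ZZ:Z
k=5  :Z:Z
ZZZ:
ZZZZ
::ZZ
k=6  :Z:Z
ZZZ:
ZZZ:
::::
k=7  :Z:Z
Z:Z:
::::
:Z::
k=8  :ZZ:
Z:ZZ
::::
:Z::
k=9  Z:::
ZZZZ
::::
:Z::
k=10  Z:::
Z:ZZ
ZZZ:
::::
k=11  Z:::
::ZZ
::Z:
Z:::

5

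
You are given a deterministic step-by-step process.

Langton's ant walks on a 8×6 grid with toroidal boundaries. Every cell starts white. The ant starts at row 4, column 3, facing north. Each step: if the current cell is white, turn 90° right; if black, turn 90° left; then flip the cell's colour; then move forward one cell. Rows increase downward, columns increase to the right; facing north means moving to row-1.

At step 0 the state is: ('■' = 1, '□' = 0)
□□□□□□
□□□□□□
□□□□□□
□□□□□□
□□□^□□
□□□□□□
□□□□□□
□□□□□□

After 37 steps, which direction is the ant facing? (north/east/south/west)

t=0: □□□□□□
□□□□□□
□□□□□□
□□□□□□
□□□^□□
□□□□□□
□□□□□□
□□□□□□
t=1: □□□□□□
□□□□□□
□□□□□□
□□□□□□
□□□■>□
□□□□□□
□□□□□□
□□□□□□
t=2: □□□□□□
□□□□□□
□□□□□□
□□□□□□
□□□■■□
□□□□v□
□□□□□□
□□□□□□
t=3: □□□□□□
□□□□□□
□□□□□□
□□□□□□
□□□■■□
□□□<■□
□□□□□□
□□□□□□
t=4: □□□□□□
□□□□□□
□□□□□□
□□□□□□
□□□^■□
□□□■■□
□□□□□□
□□□□□□
t=5: □□□□□□
□□□□□□
□□□□□□
□□□□□□
□□<□■□
□□□■■□
□□□□□□
□□□□□□
t=6: □□□□□□
□□□□□□
□□□□□□
□□^□□□
□□■□■□
□□□■■□
□□□□□□
□□□□□□
t=7: □□□□□□
□□□□□□
□□□□□□
□□■>□□
□□■□■□
□□□■■□
□□□□□□
□□□□□□
t=8: □□□□□□
□□□□□□
□□□□□□
□□■■□□
□□■v■□
□□□■■□
□□□□□□
□□□□□□
t=9: □□□□□□
□□□□□□
□□□□□□
□□■■□□
□□<■■□
□□□■■□
□□□□□□
□□□□□□
t=10: □□□□□□
□□□□□□
□□□□□□
□□■■□□
□□□■■□
□□v■■□
□□□□□□
□□□□□□
t=11: □□□□□□
□□□□□□
□□□□□□
□□■■□□
□□□■■□
□<■■■□
□□□□□□
□□□□□□
t=12: □□□□□□
□□□□□□
□□□□□□
□□■■□□
□^□■■□
□■■■■□
□□□□□□
□□□□□□
t=13: □□□□□□
□□□□□□
□□□□□□
□□■■□□
□■>■■□
□■■■■□
□□□□□□
□□□□□□
t=14: □□□□□□
□□□□□□
□□□□□□
□□■■□□
□■■■■□
□■v■■□
□□□□□□
□□□□□□
t=15: □□□□□□
□□□□□□
□□□□□□
□□■■□□
□■■■■□
□■□>■□
□□□□□□
□□□□□□
t=16: □□□□□□
□□□□□□
□□□□□□
□□■■□□
□■■^■□
□■□□■□
□□□□□□
□□□□□□
t=17: □□□□□□
□□□□□□
□□□□□□
□□■■□□
□■<□■□
□■□□■□
□□□□□□
□□□□□□
t=18: □□□□□□
□□□□□□
□□□□□□
□□■■□□
□■□□■□
□■v□■□
□□□□□□
□□□□□□
t=19: □□□□□□
□□□□□□
□□□□□□
□□■■□□
□■□□■□
□<■□■□
□□□□□□
□□□□□□
t=20: □□□□□□
□□□□□□
□□□□□□
□□■■□□
□■□□■□
□□■□■□
□v□□□□
□□□□□□
t=21: □□□□□□
□□□□□□
□□□□□□
□□■■□□
□■□□■□
□□■□■□
<■□□□□
□□□□□□
t=22: □□□□□□
□□□□□□
□□□□□□
□□■■□□
□■□□■□
^□■□■□
■■□□□□
□□□□□□
t=23: □□□□□□
□□□□□□
□□□□□□
□□■■□□
□■□□■□
■>■□■□
■■□□□□
□□□□□□
t=24: □□□□□□
□□□□□□
□□□□□□
□□■■□□
□■□□■□
■■■□■□
■v□□□□
□□□□□□
t=25: □□□□□□
□□□□□□
□□□□□□
□□■■□□
□■□□■□
■■■□■□
■□>□□□
□□□□□□
t=26: □□□□□□
□□□□□□
□□□□□□
□□■■□□
□■□□■□
■■■□■□
■□■□□□
□□v□□□
t=27: □□□□□□
□□□□□□
□□□□□□
□□■■□□
□■□□■□
■■■□■□
■□■□□□
□<■□□□
t=28: □□□□□□
□□□□□□
□□□□□□
□□■■□□
□■□□■□
■■■□■□
■^■□□□
□■■□□□
t=29: □□□□□□
□□□□□□
□□□□□□
□□■■□□
□■□□■□
■■■□■□
■■>□□□
□■■□□□
t=30: □□□□□□
□□□□□□
□□□□□□
□□■■□□
□■□□■□
■■^□■□
■■□□□□
□■■□□□
t=31: □□□□□□
□□□□□□
□□□□□□
□□■■□□
□■□□■□
■<□□■□
■■□□□□
□■■□□□
t=32: □□□□□□
□□□□□□
□□□□□□
□□■■□□
□■□□■□
■□□□■□
■v□□□□
□■■□□□
t=33: □□□□□□
□□□□□□
□□□□□□
□□■■□□
□■□□■□
■□□□■□
■□>□□□
□■■□□□
t=34: □□□□□□
□□□□□□
□□□□□□
□□■■□□
□■□□■□
■□□□■□
■□■□□□
□■v□□□
t=35: □□□□□□
□□□□□□
□□□□□□
□□■■□□
□■□□■□
■□□□■□
■□■□□□
□■□>□□
t=36: □□□v□□
□□□□□□
□□□□□□
□□■■□□
□■□□■□
■□□□■□
■□■□□□
□■□■□□
t=37: □□<■□□
□□□□□□
□□□□□□
□□■■□□
□■□□■□
■□□□■□
■□■□□□
□■□■□□

west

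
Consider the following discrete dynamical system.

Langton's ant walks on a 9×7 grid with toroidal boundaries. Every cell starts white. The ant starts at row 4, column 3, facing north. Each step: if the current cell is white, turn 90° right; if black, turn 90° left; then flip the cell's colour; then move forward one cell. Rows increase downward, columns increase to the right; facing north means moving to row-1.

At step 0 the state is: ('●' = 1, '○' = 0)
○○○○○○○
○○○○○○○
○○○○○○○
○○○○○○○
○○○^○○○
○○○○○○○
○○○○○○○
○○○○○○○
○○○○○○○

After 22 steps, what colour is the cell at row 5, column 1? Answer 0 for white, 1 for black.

0) ○○○○○○○
○○○○○○○
○○○○○○○
○○○○○○○
○○○^○○○
○○○○○○○
○○○○○○○
○○○○○○○
○○○○○○○
1) ○○○○○○○
○○○○○○○
○○○○○○○
○○○○○○○
○○○●>○○
○○○○○○○
○○○○○○○
○○○○○○○
○○○○○○○
2) ○○○○○○○
○○○○○○○
○○○○○○○
○○○○○○○
○○○●●○○
○○○○v○○
○○○○○○○
○○○○○○○
○○○○○○○
3) ○○○○○○○
○○○○○○○
○○○○○○○
○○○○○○○
○○○●●○○
○○○<●○○
○○○○○○○
○○○○○○○
○○○○○○○
4) ○○○○○○○
○○○○○○○
○○○○○○○
○○○○○○○
○○○^●○○
○○○●●○○
○○○○○○○
○○○○○○○
○○○○○○○
5) ○○○○○○○
○○○○○○○
○○○○○○○
○○○○○○○
○○<○●○○
○○○●●○○
○○○○○○○
○○○○○○○
○○○○○○○
6) ○○○○○○○
○○○○○○○
○○○○○○○
○○^○○○○
○○●○●○○
○○○●●○○
○○○○○○○
○○○○○○○
○○○○○○○
7) ○○○○○○○
○○○○○○○
○○○○○○○
○○●>○○○
○○●○●○○
○○○●●○○
○○○○○○○
○○○○○○○
○○○○○○○
8) ○○○○○○○
○○○○○○○
○○○○○○○
○○●●○○○
○○●v●○○
○○○●●○○
○○○○○○○
○○○○○○○
○○○○○○○
9) ○○○○○○○
○○○○○○○
○○○○○○○
○○●●○○○
○○<●●○○
○○○●●○○
○○○○○○○
○○○○○○○
○○○○○○○
10) ○○○○○○○
○○○○○○○
○○○○○○○
○○●●○○○
○○○●●○○
○○v●●○○
○○○○○○○
○○○○○○○
○○○○○○○
11) ○○○○○○○
○○○○○○○
○○○○○○○
○○●●○○○
○○○●●○○
○<●●●○○
○○○○○○○
○○○○○○○
○○○○○○○
12) ○○○○○○○
○○○○○○○
○○○○○○○
○○●●○○○
○^○●●○○
○●●●●○○
○○○○○○○
○○○○○○○
○○○○○○○
13) ○○○○○○○
○○○○○○○
○○○○○○○
○○●●○○○
○●>●●○○
○●●●●○○
○○○○○○○
○○○○○○○
○○○○○○○
14) ○○○○○○○
○○○○○○○
○○○○○○○
○○●●○○○
○●●●●○○
○●v●●○○
○○○○○○○
○○○○○○○
○○○○○○○
15) ○○○○○○○
○○○○○○○
○○○○○○○
○○●●○○○
○●●●●○○
○●○>●○○
○○○○○○○
○○○○○○○
○○○○○○○
16) ○○○○○○○
○○○○○○○
○○○○○○○
○○●●○○○
○●●^●○○
○●○○●○○
○○○○○○○
○○○○○○○
○○○○○○○
17) ○○○○○○○
○○○○○○○
○○○○○○○
○○●●○○○
○●<○●○○
○●○○●○○
○○○○○○○
○○○○○○○
○○○○○○○
18) ○○○○○○○
○○○○○○○
○○○○○○○
○○●●○○○
○●○○●○○
○●v○●○○
○○○○○○○
○○○○○○○
○○○○○○○
19) ○○○○○○○
○○○○○○○
○○○○○○○
○○●●○○○
○●○○●○○
○<●○●○○
○○○○○○○
○○○○○○○
○○○○○○○
20) ○○○○○○○
○○○○○○○
○○○○○○○
○○●●○○○
○●○○●○○
○○●○●○○
○v○○○○○
○○○○○○○
○○○○○○○
21) ○○○○○○○
○○○○○○○
○○○○○○○
○○●●○○○
○●○○●○○
○○●○●○○
<●○○○○○
○○○○○○○
○○○○○○○
22) ○○○○○○○
○○○○○○○
○○○○○○○
○○●●○○○
○●○○●○○
^○●○●○○
●●○○○○○
○○○○○○○
○○○○○○○

0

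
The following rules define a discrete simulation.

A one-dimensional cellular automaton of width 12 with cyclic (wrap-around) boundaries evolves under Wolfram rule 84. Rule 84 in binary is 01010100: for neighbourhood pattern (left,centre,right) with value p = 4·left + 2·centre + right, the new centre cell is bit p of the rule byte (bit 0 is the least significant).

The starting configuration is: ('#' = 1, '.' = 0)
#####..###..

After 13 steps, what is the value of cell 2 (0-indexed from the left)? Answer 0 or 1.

0

t=0: #####..###..
t=1: ....##...##.
t=2: .....##...##
t=3: #.....##...#
t=4: ##.....##...
t=5: .##.....##..
t=6: ..##.....##.
t=7: ...##.....##
t=8: #...##.....#
t=9: ##...##.....
t=10: .##...##....
t=11: ..##...##...
t=12: ...##...##..
t=13: ....##...##.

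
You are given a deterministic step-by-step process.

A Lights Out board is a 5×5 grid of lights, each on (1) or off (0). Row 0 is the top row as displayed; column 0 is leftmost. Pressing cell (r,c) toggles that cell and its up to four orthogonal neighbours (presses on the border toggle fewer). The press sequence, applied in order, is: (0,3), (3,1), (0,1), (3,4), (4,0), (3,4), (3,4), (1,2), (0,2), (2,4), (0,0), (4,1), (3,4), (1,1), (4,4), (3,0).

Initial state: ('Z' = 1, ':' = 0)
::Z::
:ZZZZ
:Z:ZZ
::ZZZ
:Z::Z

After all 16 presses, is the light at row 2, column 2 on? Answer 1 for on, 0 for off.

step 0: ::Z::
:ZZZZ
:Z:ZZ
::ZZZ
:Z::Z
step 1: :::ZZ
:ZZ:Z
:Z:ZZ
::ZZZ
:Z::Z
step 2: :::ZZ
:ZZ:Z
:::ZZ
ZZ:ZZ
::::Z
step 3: ZZZZZ
::Z:Z
:::ZZ
ZZ:ZZ
::::Z
step 4: ZZZZZ
::Z:Z
:::Z:
ZZ:::
:::::
step 5: ZZZZZ
::Z:Z
:::Z:
:Z:::
ZZ:::
step 6: ZZZZZ
::Z:Z
:::ZZ
:Z:ZZ
ZZ::Z
step 7: ZZZZZ
::Z:Z
:::Z:
:Z:::
ZZ:::
step 8: ZZ:ZZ
:Z:ZZ
::ZZ:
:Z:::
ZZ:::
step 9: Z:Z:Z
:ZZZZ
::ZZ:
:Z:::
ZZ:::
step 10: Z:Z:Z
:ZZZ:
::Z:Z
:Z::Z
ZZ:::
step 11: :ZZ:Z
ZZZZ:
::Z:Z
:Z::Z
ZZ:::
step 12: :ZZ:Z
ZZZZ:
::Z:Z
::::Z
::Z::
step 13: :ZZ:Z
ZZZZ:
::Z::
:::Z:
::Z:Z
step 14: ::Z:Z
:::Z:
:ZZ::
:::Z:
::Z:Z
step 15: ::Z:Z
:::Z:
:ZZ::
:::ZZ
::ZZ:
step 16: ::Z:Z
:::Z:
ZZZ::
ZZ:ZZ
Z:ZZ:

1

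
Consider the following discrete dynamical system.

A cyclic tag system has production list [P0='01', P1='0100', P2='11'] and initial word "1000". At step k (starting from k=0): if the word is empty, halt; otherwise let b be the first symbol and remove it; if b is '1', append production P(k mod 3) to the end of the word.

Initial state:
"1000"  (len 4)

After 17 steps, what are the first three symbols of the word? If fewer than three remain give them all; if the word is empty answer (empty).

101

gen 0: "1000"  (len 4)
gen 1: "00001"  (len 5)
gen 2: "0001"  (len 4)
gen 3: "001"  (len 3)
gen 4: "01"  (len 2)
gen 5: "1"  (len 1)
gen 6: "11"  (len 2)
gen 7: "101"  (len 3)
gen 8: "010100"  (len 6)
gen 9: "10100"  (len 5)
gen 10: "010001"  (len 6)
gen 11: "10001"  (len 5)
gen 12: "000111"  (len 6)
gen 13: "00111"  (len 5)
gen 14: "0111"  (len 4)
gen 15: "111"  (len 3)
gen 16: "1101"  (len 4)
gen 17: "1010100"  (len 7)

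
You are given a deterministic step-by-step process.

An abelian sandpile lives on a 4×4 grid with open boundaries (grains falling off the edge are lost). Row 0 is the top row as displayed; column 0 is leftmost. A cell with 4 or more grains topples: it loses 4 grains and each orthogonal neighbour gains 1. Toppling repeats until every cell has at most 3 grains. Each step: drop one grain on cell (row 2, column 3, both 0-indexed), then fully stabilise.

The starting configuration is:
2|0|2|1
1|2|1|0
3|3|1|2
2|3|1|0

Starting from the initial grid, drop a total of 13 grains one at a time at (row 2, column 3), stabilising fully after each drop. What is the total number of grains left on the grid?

[0] 2|0|2|1
1|2|1|0
3|3|1|2
2|3|1|0
[1] 2|0|2|1
1|2|1|0
3|3|1|3
2|3|1|0
[2] 2|0|2|1
1|2|1|1
3|3|2|0
2|3|1|1
[3] 2|0|2|1
1|2|1|1
3|3|2|1
2|3|1|1
[4] 2|0|2|1
1|2|1|1
3|3|2|2
2|3|1|1
[5] 2|0|2|1
1|2|1|1
3|3|2|3
2|3|1|1
[6] 2|0|2|1
1|2|1|2
3|3|3|0
2|3|1|2
[7] 2|0|2|1
1|2|1|2
3|3|3|1
2|3|1|2
[8] 2|0|2|1
1|2|1|2
3|3|3|2
2|3|1|2
[9] 2|0|2|1
1|2|1|2
3|3|3|3
2|3|1|2
[10] 2|0|2|1
2|3|2|3
1|2|1|1
0|1|3|3
[11] 2|0|2|1
2|3|2|3
1|2|1|2
0|1|3|3
[12] 2|0|2|1
2|3|2|3
1|2|1|3
0|1|3|3
[13] 2|0|2|2
2|3|3|0
1|2|3|2
0|2|0|1

25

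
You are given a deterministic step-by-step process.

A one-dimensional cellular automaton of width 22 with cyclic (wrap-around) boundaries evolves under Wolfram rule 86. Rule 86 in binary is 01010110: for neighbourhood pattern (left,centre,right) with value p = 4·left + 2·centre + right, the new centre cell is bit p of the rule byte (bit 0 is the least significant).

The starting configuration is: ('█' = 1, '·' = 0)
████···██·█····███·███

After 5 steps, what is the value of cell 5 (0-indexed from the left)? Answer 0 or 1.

gen 0: ████···██·█····███·███
gen 1: ···██·█·█·██··█··█····
gen 2: ··█·█·█·█··████████···
gen 3: ·██·█·█·███·······██··
gen 4: █·█·█·█···██·····█·██·
gen 5: █·█·█·██·█·██···██··█·

0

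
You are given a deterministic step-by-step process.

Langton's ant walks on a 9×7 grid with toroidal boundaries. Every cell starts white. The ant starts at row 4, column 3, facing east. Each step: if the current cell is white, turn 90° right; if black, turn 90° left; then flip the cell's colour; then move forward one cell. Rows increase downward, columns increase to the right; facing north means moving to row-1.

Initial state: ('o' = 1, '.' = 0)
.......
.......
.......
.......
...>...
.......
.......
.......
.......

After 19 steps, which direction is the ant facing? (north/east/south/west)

t=0: .......
.......
.......
.......
...>...
.......
.......
.......
.......
t=1: .......
.......
.......
.......
...o...
...v...
.......
.......
.......
t=2: .......
.......
.......
.......
...o...
..<o...
.......
.......
.......
t=3: .......
.......
.......
.......
..^o...
..oo...
.......
.......
.......
t=4: .......
.......
.......
.......
..o>...
..oo...
.......
.......
.......
t=5: .......
.......
.......
...^...
..o....
..oo...
.......
.......
.......
t=6: .......
.......
.......
...o>..
..o....
..oo...
.......
.......
.......
t=7: .......
.......
.......
...oo..
..o.v..
..oo...
.......
.......
.......
t=8: .......
.......
.......
...oo..
..o<o..
..oo...
.......
.......
.......
t=9: .......
.......
.......
...^o..
..ooo..
..oo...
.......
.......
.......
t=10: .......
.......
.......
..<.o..
..ooo..
..oo...
.......
.......
.......
t=11: .......
.......
..^....
..o.o..
..ooo..
..oo...
.......
.......
.......
t=12: .......
.......
..o>...
..o.o..
..ooo..
..oo...
.......
.......
.......
t=13: .......
.......
..oo...
..ovo..
..ooo..
..oo...
.......
.......
.......
t=14: .......
.......
..oo...
..<oo..
..ooo..
..oo...
.......
.......
.......
t=15: .......
.......
..oo...
...oo..
..voo..
..oo...
.......
.......
.......
t=16: .......
.......
..oo...
...oo..
...>o..
..oo...
.......
.......
.......
t=17: .......
.......
..oo...
...^o..
....o..
..oo...
.......
.......
.......
t=18: .......
.......
..oo...
..<.o..
....o..
..oo...
.......
.......
.......
t=19: .......
.......
..^o...
..o.o..
....o..
..oo...
.......
.......
.......

north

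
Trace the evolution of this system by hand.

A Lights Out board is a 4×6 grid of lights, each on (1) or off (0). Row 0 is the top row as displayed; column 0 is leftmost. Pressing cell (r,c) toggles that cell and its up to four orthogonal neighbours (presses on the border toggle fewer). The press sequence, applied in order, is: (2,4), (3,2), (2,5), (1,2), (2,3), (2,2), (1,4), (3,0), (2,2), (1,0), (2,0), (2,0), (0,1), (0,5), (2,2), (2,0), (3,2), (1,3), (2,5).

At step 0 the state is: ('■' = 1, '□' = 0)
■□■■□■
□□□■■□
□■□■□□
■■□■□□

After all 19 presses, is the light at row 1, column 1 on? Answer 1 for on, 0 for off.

t=0: ■□■■□■
□□□■■□
□■□■□□
■■□■□□
t=1: ■□■■□■
□□□■□□
□■□□■■
■■□■■□
t=2: ■□■■□■
□□□■□□
□■■□■■
■□■□■□
t=3: ■□■■□■
□□□■□■
□■■□□□
■□■□■■
t=4: ■□□■□■
□■■□□■
□■□□□□
■□■□■■
t=5: ■□□■□■
□■■■□■
□■■■■□
■□■■■■
t=6: ■□□■□■
□■□■□■
□□□□■□
■□□■■■
t=7: ■□□■■■
□■□□■□
□□□□□□
■□□■■■
t=8: ■□□■■■
□■□□■□
■□□□□□
□■□■■■
t=9: ■□□■■■
□■■□■□
■■■■□□
□■■■■■
t=10: □□□■■■
■□■□■□
□■■■□□
□■■■■■
t=11: □□□■■■
□□■□■□
■□■■□□
■■■■■■
t=12: □□□■■■
■□■□■□
□■■■□□
□■■■■■
t=13: ■■■■■■
■■■□■□
□■■■□□
□■■■■■
t=14: ■■■■□□
■■■□■■
□■■■□□
□■■■■■
t=15: ■■■■□□
■■□□■■
□□□□□□
□■□■■■
t=16: ■■■■□□
□■□□■■
■■□□□□
■■□■■■
t=17: ■■■■□□
□■□□■■
■■■□□□
■□■□■■
t=18: ■■■□□□
□■■■□■
■■■■□□
■□■□■■
t=19: ■■■□□□
□■■■□□
■■■■■■
■□■□■□

1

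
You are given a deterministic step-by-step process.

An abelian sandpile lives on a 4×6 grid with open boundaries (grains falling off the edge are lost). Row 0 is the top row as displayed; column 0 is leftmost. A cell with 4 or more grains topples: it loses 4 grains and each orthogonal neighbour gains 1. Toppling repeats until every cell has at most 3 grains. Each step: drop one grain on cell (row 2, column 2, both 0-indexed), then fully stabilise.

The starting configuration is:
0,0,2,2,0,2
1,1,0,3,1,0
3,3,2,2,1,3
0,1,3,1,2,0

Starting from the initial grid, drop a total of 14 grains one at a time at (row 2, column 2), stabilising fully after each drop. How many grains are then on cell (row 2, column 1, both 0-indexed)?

k=0  0,0,2,2,0,2
1,1,0,3,1,0
3,3,2,2,1,3
0,1,3,1,2,0
k=1  0,0,2,2,0,2
1,1,0,3,1,0
3,3,3,2,1,3
0,1,3,1,2,0
k=2  0,0,2,2,0,2
2,2,1,3,1,0
0,1,2,3,1,3
1,3,0,2,2,0
k=3  0,0,2,2,0,2
2,2,1,3,1,0
0,1,3,3,1,3
1,3,0,2,2,0
k=4  0,0,2,3,0,2
2,2,3,0,2,0
0,2,1,1,2,3
1,3,1,3,2,0
k=5  0,0,2,3,0,2
2,2,3,0,2,0
0,2,2,1,2,3
1,3,1,3,2,0
k=6  0,0,2,3,0,2
2,2,3,0,2,0
0,2,3,1,2,3
1,3,1,3,2,0
k=7  0,0,3,3,0,2
2,3,0,1,2,0
0,3,1,2,2,3
1,3,2,3,2,0
k=8  0,0,3,3,0,2
2,3,0,1,2,0
0,3,2,2,2,3
1,3,2,3,2,0
k=9  0,0,3,3,0,2
2,3,0,1,2,0
0,3,3,2,2,3
1,3,2,3,2,0
k=10  0,1,3,3,0,2
3,0,2,2,2,0
1,2,3,0,3,3
2,1,1,1,3,0
k=11  0,1,3,3,0,2
3,0,3,2,2,0
1,3,0,1,3,3
2,1,2,1,3,0
k=12  0,1,3,3,0,2
3,0,3,2,2,0
1,3,1,1,3,3
2,1,2,1,3,0
k=13  0,1,3,3,0,2
3,0,3,2,2,0
1,3,2,1,3,3
2,1,2,1,3,0
k=14  0,1,3,3,0,2
3,0,3,2,2,0
1,3,3,1,3,3
2,1,2,1,3,0

3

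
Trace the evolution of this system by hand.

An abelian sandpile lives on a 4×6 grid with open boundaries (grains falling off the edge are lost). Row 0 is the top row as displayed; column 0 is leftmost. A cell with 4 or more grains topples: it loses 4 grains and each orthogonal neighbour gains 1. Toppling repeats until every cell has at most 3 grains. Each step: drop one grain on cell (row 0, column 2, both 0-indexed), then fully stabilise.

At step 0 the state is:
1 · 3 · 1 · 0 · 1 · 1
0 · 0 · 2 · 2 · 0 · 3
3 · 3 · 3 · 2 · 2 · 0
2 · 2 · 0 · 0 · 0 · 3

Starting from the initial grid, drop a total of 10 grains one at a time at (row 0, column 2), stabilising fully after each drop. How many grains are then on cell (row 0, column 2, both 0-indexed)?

1

t=0: 1 · 3 · 1 · 0 · 1 · 1
0 · 0 · 2 · 2 · 0 · 3
3 · 3 · 3 · 2 · 2 · 0
2 · 2 · 0 · 0 · 0 · 3
t=1: 1 · 3 · 2 · 0 · 1 · 1
0 · 0 · 2 · 2 · 0 · 3
3 · 3 · 3 · 2 · 2 · 0
2 · 2 · 0 · 0 · 0 · 3
t=2: 1 · 3 · 3 · 0 · 1 · 1
0 · 0 · 2 · 2 · 0 · 3
3 · 3 · 3 · 2 · 2 · 0
2 · 2 · 0 · 0 · 0 · 3
t=3: 2 · 0 · 1 · 1 · 1 · 1
0 · 1 · 3 · 2 · 0 · 3
3 · 3 · 3 · 2 · 2 · 0
2 · 2 · 0 · 0 · 0 · 3
t=4: 2 · 0 · 2 · 1 · 1 · 1
0 · 1 · 3 · 2 · 0 · 3
3 · 3 · 3 · 2 · 2 · 0
2 · 2 · 0 · 0 · 0 · 3
t=5: 2 · 0 · 3 · 1 · 1 · 1
0 · 1 · 3 · 2 · 0 · 3
3 · 3 · 3 · 2 · 2 · 0
2 · 2 · 0 · 0 · 0 · 3
t=6: 2 · 1 · 1 · 2 · 1 · 1
1 · 3 · 1 · 3 · 0 · 3
0 · 1 · 1 · 3 · 2 · 0
3 · 3 · 1 · 0 · 0 · 3
t=7: 2 · 1 · 2 · 2 · 1 · 1
1 · 3 · 1 · 3 · 0 · 3
0 · 1 · 1 · 3 · 2 · 0
3 · 3 · 1 · 0 · 0 · 3
t=8: 2 · 1 · 3 · 2 · 1 · 1
1 · 3 · 1 · 3 · 0 · 3
0 · 1 · 1 · 3 · 2 · 0
3 · 3 · 1 · 0 · 0 · 3
t=9: 2 · 2 · 0 · 3 · 1 · 1
1 · 3 · 2 · 3 · 0 · 3
0 · 1 · 1 · 3 · 2 · 0
3 · 3 · 1 · 0 · 0 · 3
t=10: 2 · 2 · 1 · 3 · 1 · 1
1 · 3 · 2 · 3 · 0 · 3
0 · 1 · 1 · 3 · 2 · 0
3 · 3 · 1 · 0 · 0 · 3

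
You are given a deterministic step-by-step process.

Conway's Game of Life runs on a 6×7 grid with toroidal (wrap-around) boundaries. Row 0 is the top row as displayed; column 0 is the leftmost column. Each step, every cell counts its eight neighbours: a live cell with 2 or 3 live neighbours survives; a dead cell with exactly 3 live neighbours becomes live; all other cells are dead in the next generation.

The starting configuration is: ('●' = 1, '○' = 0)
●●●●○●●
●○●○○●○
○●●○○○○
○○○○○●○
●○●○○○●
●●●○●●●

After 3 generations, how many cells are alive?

k=0  ●●●●○●●
●○●○○●○
○●●○○○○
○○○○○●○
●○●○○○●
●●●○●●●
k=1  ○○○○○○○
○○○○●●○
○●●○○○●
●○●○○○●
○○●●●○○
○○○○●○○
k=2  ○○○○●●○
○○○○○●○
○●●●○○●
●○○○○●●
○●●○●●○
○○○○●○○
k=3  ○○○○●●○
○○●●○●●
○●●○●○○
○○○○○○○
●●○●●○○
○○○○○○○

13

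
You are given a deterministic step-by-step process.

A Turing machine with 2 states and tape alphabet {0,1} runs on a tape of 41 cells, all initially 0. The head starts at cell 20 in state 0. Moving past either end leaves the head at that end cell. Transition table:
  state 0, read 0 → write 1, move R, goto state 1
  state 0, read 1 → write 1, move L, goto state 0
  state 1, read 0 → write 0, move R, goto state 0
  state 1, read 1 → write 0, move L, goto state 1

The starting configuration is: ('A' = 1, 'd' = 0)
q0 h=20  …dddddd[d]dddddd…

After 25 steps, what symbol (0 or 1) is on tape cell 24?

1

gen 0: q0 h=20  …dddddd[d]dddddd…
gen 1: q1 h=21  …dddddA[d]dddddd…
gen 2: q0 h=22  …ddddAd[d]dddddd…
gen 3: q1 h=23  …dddAdA[d]dddddd…
gen 4: q0 h=24  …ddAdAd[d]dddddd…
gen 5: q1 h=25  …dAdAdA[d]dddddd…
gen 6: q0 h=26  …AdAdAd[d]dddddd…
gen 7: q1 h=27  …dAdAdA[d]dddddd…
gen 8: q0 h=28  …AdAdAd[d]dddddd…
gen 9: q1 h=29  …dAdAdA[d]dddddd…
gen 10: q0 h=30  …AdAdAd[d]dddddd…
gen 11: q1 h=31  …dAdAdA[d]dddddd…
gen 12: q0 h=32  …AdAdAd[d]dddddd…
gen 13: q1 h=33  …dAdAdA[d]dddddd…
gen 14: q0 h=34  …AdAdAd[d]dddddd|
gen 15: q1 h=35  …dAdAdA[d]ddddd|
gen 16: q0 h=36  …AdAdAd[d]dddd|
gen 17: q1 h=37  …dAdAdA[d]ddd|
gen 18: q0 h=38  …AdAdAd[d]dd|
gen 19: q1 h=39  …dAdAdA[d]d|
gen 20: q0 h=40  …AdAdAd[d]|
gen 21: q1 h=40  …AdAdAd[A]|
gen 22: q1 h=39  …dAdAdA[d]d|
gen 23: q0 h=40  …AdAdAd[d]|
gen 24: q1 h=40  …AdAdAd[A]|
gen 25: q1 h=39  …dAdAdA[d]d|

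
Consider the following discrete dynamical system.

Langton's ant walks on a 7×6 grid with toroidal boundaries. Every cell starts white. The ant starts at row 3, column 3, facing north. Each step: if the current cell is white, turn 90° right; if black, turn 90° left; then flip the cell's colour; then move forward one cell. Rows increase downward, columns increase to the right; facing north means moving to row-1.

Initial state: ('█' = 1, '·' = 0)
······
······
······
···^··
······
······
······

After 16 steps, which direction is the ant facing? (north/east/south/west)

step 0: ······
······
······
···^··
······
······
······
step 1: ······
······
······
···█>·
······
······
······
step 2: ······
······
······
···██·
····v·
······
······
step 3: ······
······
······
···██·
···<█·
······
······
step 4: ······
······
······
···^█·
···██·
······
······
step 5: ······
······
······
··<·█·
···██·
······
······
step 6: ······
······
··^···
··█·█·
···██·
······
······
step 7: ······
······
··█>··
··█·█·
···██·
······
······
step 8: ······
······
··██··
··█v█·
···██·
······
······
step 9: ······
······
··██··
··<██·
···██·
······
······
step 10: ······
······
··██··
···██·
··v██·
······
······
step 11: ······
······
··██··
···██·
·<███·
······
······
step 12: ······
······
··██··
·^·██·
·████·
······
······
step 13: ······
······
··██··
·█>██·
·████·
······
······
step 14: ······
······
··██··
·████·
·█v██·
······
······
step 15: ······
······
··██··
·████·
·█·>█·
······
······
step 16: ······
······
··██··
·██^█·
·█··█·
······
······

north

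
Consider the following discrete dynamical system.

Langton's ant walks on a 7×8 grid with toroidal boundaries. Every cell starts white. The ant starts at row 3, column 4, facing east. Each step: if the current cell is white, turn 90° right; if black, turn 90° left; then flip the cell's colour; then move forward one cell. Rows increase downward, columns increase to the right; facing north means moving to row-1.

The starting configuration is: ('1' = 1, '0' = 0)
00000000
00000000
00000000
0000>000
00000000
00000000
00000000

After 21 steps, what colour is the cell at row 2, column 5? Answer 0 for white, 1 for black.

k=0  00000000
00000000
00000000
0000>000
00000000
00000000
00000000
k=1  00000000
00000000
00000000
00001000
0000v000
00000000
00000000
k=2  00000000
00000000
00000000
00001000
000<1000
00000000
00000000
k=3  00000000
00000000
00000000
000^1000
00011000
00000000
00000000
k=4  00000000
00000000
00000000
0001>000
00011000
00000000
00000000
k=5  00000000
00000000
0000^000
00010000
00011000
00000000
00000000
k=6  00000000
00000000
00001>00
00010000
00011000
00000000
00000000
k=7  00000000
00000000
00001100
00010v00
00011000
00000000
00000000
k=8  00000000
00000000
00001100
0001<100
00011000
00000000
00000000
k=9  00000000
00000000
0000^100
00011100
00011000
00000000
00000000
k=10  00000000
00000000
000<0100
00011100
00011000
00000000
00000000
k=11  00000000
000^0000
00010100
00011100
00011000
00000000
00000000
k=12  00000000
0001>000
00010100
00011100
00011000
00000000
00000000
k=13  00000000
00011000
0001v100
00011100
00011000
00000000
00000000
k=14  00000000
00011000
000<1100
00011100
00011000
00000000
00000000
k=15  00000000
00011000
00001100
000v1100
00011000
00000000
00000000
k=16  00000000
00011000
00001100
0000>100
00011000
00000000
00000000
k=17  00000000
00011000
0000^100
00000100
00011000
00000000
00000000
k=18  00000000
00011000
000<0100
00000100
00011000
00000000
00000000
k=19  00000000
000^1000
00010100
00000100
00011000
00000000
00000000
k=20  00000000
00<01000
00010100
00000100
00011000
00000000
00000000
k=21  00^00000
00101000
00010100
00000100
00011000
00000000
00000000

1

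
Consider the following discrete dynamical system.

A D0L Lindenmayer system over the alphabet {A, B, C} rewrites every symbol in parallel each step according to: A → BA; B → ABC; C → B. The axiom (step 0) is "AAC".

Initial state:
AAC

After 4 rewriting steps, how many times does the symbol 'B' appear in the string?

28

step 0: AAC
step 1: BABAB
step 2: ABCBAABCBAABC
step 3: BAABCBABCBABAABCBABCBABAABCB
step 4: ABCBABAABCBABCBAABCBABCBAABCBABAABCBABCBAABCBABCBAABCBABAABCBABC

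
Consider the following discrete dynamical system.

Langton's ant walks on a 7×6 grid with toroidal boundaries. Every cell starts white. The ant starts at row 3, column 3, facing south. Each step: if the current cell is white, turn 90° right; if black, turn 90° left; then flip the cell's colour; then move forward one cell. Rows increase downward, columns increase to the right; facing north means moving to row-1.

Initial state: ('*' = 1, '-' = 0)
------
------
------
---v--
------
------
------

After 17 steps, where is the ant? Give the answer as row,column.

gen 0: ------
------
------
---v--
------
------
------
gen 1: ------
------
------
--<*--
------
------
------
gen 2: ------
------
--^---
--**--
------
------
------
gen 3: ------
------
--*>--
--**--
------
------
------
gen 4: ------
------
--**--
--*v--
------
------
------
gen 5: ------
------
--**--
--*->-
------
------
------
gen 6: ------
------
--**--
--*-*-
----v-
------
------
gen 7: ------
------
--**--
--*-*-
---<*-
------
------
gen 8: ------
------
--**--
--*^*-
---**-
------
------
gen 9: ------
------
--**--
--**>-
---**-
------
------
gen 10: ------
------
--**^-
--**--
---**-
------
------
gen 11: ------
------
--***>
--**--
---**-
------
------
gen 12: ------
------
--****
--**-v
---**-
------
------
gen 13: ------
------
--****
--**<*
---**-
------
------
gen 14: ------
------
--**^*
--****
---**-
------
------
gen 15: ------
------
--*<-*
--****
---**-
------
------
gen 16: ------
------
--*--*
--*v**
---**-
------
------
gen 17: ------
------
--*--*
--*->*
---**-
------
------

3,4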